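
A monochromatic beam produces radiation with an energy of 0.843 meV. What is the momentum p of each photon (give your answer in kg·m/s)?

Convert to SI: E = 0.843 meV = 1.3506e-22 J.
For a photon p = E/c, so p = 4.505e-31 kg·m/s.
So p ≈ 4.51e-31 kg·m/s.

4.51e-31 kg·m/s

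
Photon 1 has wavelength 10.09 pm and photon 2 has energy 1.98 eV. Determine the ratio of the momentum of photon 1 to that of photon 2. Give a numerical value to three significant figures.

p_1 = 6.567 × 10^-23 kg·m/s (from wavelength = 10.09 pm, via p = h/λ).
p_2 = 1.058 × 10^-27 kg·m/s (from energy = 1.98 eV, via p = E/c).
Ratio = 6.567 × 10^-23 / 1.058 × 10^-27 = 6.21 × 10^4.

6.21 × 10^4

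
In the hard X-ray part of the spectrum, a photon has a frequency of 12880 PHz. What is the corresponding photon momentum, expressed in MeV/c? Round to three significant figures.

Use h = 6.62607015e-34 J·s, c = 2.99792458e8 m/s, 1 eV = 1.602176634e-19 J.
First convert: f = 12880 PHz = 1.288e19 Hz.
The photon relation is p = hf/c, giving p = 2.847e-23 kg·m/s.
Converting to MeV/c: p = 0.05327 MeV/c ≈ 0.0533 MeV/c.

0.0533 MeV/c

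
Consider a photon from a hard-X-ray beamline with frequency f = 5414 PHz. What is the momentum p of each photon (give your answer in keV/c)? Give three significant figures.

22.4 keV/c

First convert: f = 5414 PHz = 5.414 × 10^18 Hz.
For a photon p = hf/c, so p = 1.197 × 10^-23 kg·m/s.
Converting to keV/c: p = 22.39 keV/c ≈ 22.4 keV/c.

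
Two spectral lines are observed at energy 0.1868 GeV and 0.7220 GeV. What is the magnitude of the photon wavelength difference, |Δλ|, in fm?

4.92 fm

Using λ = hc/E: λ₁ = 6.6373 × 10^-15 m, λ₂ = 1.7172 × 10^-15 m.
|Δλ| = |6.6373 × 10^-15 − 1.7172 × 10^-15| = 4.92 × 10^-15 m = 4.92 fm.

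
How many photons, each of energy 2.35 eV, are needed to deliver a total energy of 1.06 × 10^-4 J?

Per-photon energy: E = 3.765 × 10^-19 J (from energy = 2.35 eV).
N = E_total / E_photon = 1.06 × 10^-4 J / 3.765 × 10^-19 J = 2.82 × 10^14.

2.82 × 10^14 photons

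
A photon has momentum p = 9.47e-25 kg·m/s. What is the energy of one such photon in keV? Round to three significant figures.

(c = 2.99792458e8 m/s, 1 eV = 1.602176634e-19 J.)
Since E = pc for a photon, E = 2.839e-16 J.
Converting to keV: E = 1.772 keV ≈ 1.77 keV.

1.77 keV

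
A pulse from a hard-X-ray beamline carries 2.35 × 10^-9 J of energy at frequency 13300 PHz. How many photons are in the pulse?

2.67 × 10^5 photons

Per-photon energy: E = 8.813 × 10^-15 J (from frequency = 13300 PHz).
N = E_total / E_photon = 2.35 × 10^-9 J / 8.813 × 10^-15 J = 2.67 × 10^5.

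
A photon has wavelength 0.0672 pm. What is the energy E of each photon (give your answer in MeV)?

Use h = 6.62607015 × 10^-34 J·s, c = 2.99792458 × 10^8 m/s, 1 eV = 1.602176634 × 10^-19 J.
In SI units: λ = 0.0672 pm = 6.72 × 10^-14 m.
Since E = hc/λ for a photon, E = 2.956 × 10^-12 J.
Converting to MeV: E = 18.45 MeV ≈ 18.5 MeV.

18.5 MeV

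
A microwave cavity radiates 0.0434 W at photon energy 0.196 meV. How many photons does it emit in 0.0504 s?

6.97e19 photons

Total energy: E_total = P·t = 0.0434 × 0.0504 = 0.002187 J.
Per-photon energy: E = 3.140e-23 J.
N = E_total / E_photon = 6.97e19.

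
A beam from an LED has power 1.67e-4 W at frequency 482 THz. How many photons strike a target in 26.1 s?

1.36e16 photons

Total energy: E_total = P·t = 1.67e-4 × 26.1 = 0.004359 J.
Per-photon energy: E = 3.194e-19 J.
N = E_total / E_photon = 1.36e16.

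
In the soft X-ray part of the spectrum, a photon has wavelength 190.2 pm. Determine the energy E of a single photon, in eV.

6520 eV

Convert to SI: λ = 190.2 pm = 1.902e-10 m.
Apply E = hc/λ: E = 1.044e-15 J.
Converting to eV: E = 6519 eV ≈ 6520 eV.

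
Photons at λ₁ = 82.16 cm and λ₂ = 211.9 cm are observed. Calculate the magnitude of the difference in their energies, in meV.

Using E = hc/λ: E₁ = 2.4178·10^-25 J, E₂ = 9.3744·10^-26 J.
|ΔE| = |2.4178·10^-25 − 9.3744·10^-26| = 1.48·10^-25 J = 9.24·10^-4 meV.

9.24·10^-4 meV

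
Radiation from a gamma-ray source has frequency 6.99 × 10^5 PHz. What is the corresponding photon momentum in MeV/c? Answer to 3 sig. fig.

(h = 6.62607015 × 10^-34 J·s, c = 2.99792458 × 10^8 m/s, 1 eV = 1.602176634 × 10^-19 J.)
In SI units: f = 6.99 × 10^5 PHz = 6.99 × 10^20 Hz.
For a photon p = hf/c, so p = 1.545 × 10^-21 kg·m/s.
Converting to MeV/c: p = 2.891 MeV/c ≈ 2.89 MeV/c.

2.89 MeV/c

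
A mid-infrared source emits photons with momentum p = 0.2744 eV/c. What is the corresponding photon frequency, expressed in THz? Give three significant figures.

Convert to SI: p = 0.2744 eV/c = 1.4665 × 10^-28 kg·m/s.
Apply f = pc/h: f = 6.635 × 10^13 Hz.
Converting to THz: f = 66.35 THz ≈ 66.3 THz.

66.3 THz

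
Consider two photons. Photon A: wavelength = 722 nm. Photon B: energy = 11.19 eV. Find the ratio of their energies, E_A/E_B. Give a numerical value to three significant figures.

E_A = 2.751e-19 J (from wavelength = 722 nm, via E = hc/λ).
E_B = 1.793e-18 J (from energy = 11.19 eV, via E given directly).
Ratio = 2.751e-19 / 1.793e-18 = 0.153.

0.153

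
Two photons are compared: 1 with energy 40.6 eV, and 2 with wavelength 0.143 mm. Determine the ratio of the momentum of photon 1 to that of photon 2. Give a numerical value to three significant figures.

p_1 = 2.170·10^-26 kg·m/s (from energy = 40.6 eV, via p = E/c).
p_2 = 4.634·10^-30 kg·m/s (from wavelength = 0.143 mm, via p = h/λ).
Ratio = 2.170·10^-26 / 4.634·10^-30 = 4680.

4680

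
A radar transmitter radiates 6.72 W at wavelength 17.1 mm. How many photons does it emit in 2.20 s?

Total energy: E_total = P·t = 6.72 × 2.20 = 14.78 J.
Per-photon energy: E = 1.162 × 10^-23 J.
N = E_total / E_photon = 1.27 × 10^24.

1.27 × 10^24 photons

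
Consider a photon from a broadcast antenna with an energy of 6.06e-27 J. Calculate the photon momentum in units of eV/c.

3.78e-8 eV/c

Use c = 2.99792458e8 m/s, 1 eV = 1.602176634e-19 J.
Since p = E/c for a photon, p = 2.021e-35 kg·m/s.
Converting to eV/c: p = 3.782e-8 eV/c ≈ 3.78e-8 eV/c.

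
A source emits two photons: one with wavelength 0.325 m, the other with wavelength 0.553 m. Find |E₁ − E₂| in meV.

1.57e-3 meV

Using E = hc/λ: E₁ = 6.112e-25 J, E₂ = 3.592e-25 J.
|ΔE| = |6.112e-25 − 3.592e-25| = 2.52e-25 J = 1.57e-3 meV.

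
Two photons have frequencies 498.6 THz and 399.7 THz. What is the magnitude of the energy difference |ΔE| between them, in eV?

Using E = hf: E₁ = 3.3038e-19 J, E₂ = 2.6484e-19 J.
|ΔE| = |3.3038e-19 − 2.6484e-19| = 6.55e-20 J = 0.409 eV.

0.409 eV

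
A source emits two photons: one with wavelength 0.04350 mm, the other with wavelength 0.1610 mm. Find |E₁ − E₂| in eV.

0.0208 eV

Using E = hc/λ: E₁ = 4.5665e-21 J, E₂ = 1.2338e-21 J.
|ΔE| = |4.5665e-21 − 1.2338e-21| = 3.33e-21 J = 0.0208 eV.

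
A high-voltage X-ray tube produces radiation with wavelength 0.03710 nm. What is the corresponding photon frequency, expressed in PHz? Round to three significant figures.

8080 PHz

Take c = 2.99792458e8 m/s.
First convert: λ = 0.03710 nm = 3.710e-11 m.
For a photon f = c/λ, so f = 8.081e18 Hz.
Converting to PHz: f = 8081 PHz ≈ 8080 PHz.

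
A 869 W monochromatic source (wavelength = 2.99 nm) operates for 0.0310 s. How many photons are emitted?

Total energy: E_total = P·t = 869 × 0.0310 = 26.94 J.
Per-photon energy: E = 6.644 × 10^-17 J.
N = E_total / E_photon = 4.05 × 10^17.

4.05 × 10^17 photons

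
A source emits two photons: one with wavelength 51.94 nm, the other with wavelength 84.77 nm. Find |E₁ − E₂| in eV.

9.24 eV

Using E = hc/λ: E₁ = 3.8245 × 10^-18 J, E₂ = 2.3433 × 10^-18 J.
|ΔE| = |3.8245 × 10^-18 − 2.3433 × 10^-18| = 1.48 × 10^-18 J = 9.24 eV.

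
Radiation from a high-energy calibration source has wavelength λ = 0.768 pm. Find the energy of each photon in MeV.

Take h = 6.62607015e-34 J·s, c = 2.99792458e8 m/s, 1 eV = 1.602176634e-19 J.
In SI units: λ = 0.768 pm = 7.68e-13 m.
The photon relation is E = hc/λ, giving E = 2.587e-13 J.
Converting to MeV: E = 1.614 MeV ≈ 1.61 MeV.

1.61 MeV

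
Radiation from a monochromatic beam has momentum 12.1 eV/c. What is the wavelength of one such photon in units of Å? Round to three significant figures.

1020 Å

First convert: p = 12.1 eV/c = 6.4666e-27 kg·m/s.
The photon relation is λ = h/p, giving λ = 1.025e-7 m.
Converting to Å: λ = 1025 Å ≈ 1020 Å.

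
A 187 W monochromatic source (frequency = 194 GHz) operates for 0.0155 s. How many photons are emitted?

2.25 × 10^22 photons

Total energy: E_total = P·t = 187 × 0.0155 = 2.898 J.
Per-photon energy: E = 1.285 × 10^-22 J.
N = E_total / E_photon = 2.25 × 10^22.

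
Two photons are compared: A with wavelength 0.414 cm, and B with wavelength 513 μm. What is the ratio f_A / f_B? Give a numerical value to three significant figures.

f_A = 7.241 × 10^10 Hz (from wavelength = 0.414 cm, via f = c/λ).
f_B = 5.844 × 10^11 Hz (from wavelength = 513 μm, via f = c/λ).
Ratio = 7.241 × 10^10 / 5.844 × 10^11 = 0.124.

0.124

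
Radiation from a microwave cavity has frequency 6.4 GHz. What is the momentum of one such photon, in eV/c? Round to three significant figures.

In SI units: f = 6.4 GHz = 6.4e9 Hz.
Apply p = hf/c: p = 1.415e-32 kg·m/s.
Converting to eV/c: p = 2.647e-5 eV/c ≈ 2.65e-5 eV/c.

2.65e-5 eV/c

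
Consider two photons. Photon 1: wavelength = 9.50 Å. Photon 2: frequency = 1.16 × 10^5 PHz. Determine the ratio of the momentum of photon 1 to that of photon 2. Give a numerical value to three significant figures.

2.72 × 10^-3

p_1 = 6.975 × 10^-25 kg·m/s (from wavelength = 9.50 Å, via p = h/λ).
p_2 = 2.564 × 10^-22 kg·m/s (from frequency = 1.16 × 10^5 PHz, via p = hf/c).
Ratio = 6.975 × 10^-25 / 2.564 × 10^-22 = 2.72 × 10^-3.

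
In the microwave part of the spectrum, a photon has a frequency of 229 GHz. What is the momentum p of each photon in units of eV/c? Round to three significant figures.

9.47·10^-4 eV/c

(h = 6.62607015·10^-34 J·s, c = 2.99792458·10^8 m/s, 1 eV = 1.602176634·10^-19 J.)
First convert: f = 229 GHz = 2.29·10^11 Hz.
The photon relation is p = hf/c, giving p = 5.061·10^-31 kg·m/s.
Converting to eV/c: p = 9.471·10^-4 eV/c ≈ 9.47·10^-4 eV/c.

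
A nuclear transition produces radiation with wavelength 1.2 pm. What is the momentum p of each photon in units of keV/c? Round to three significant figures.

In SI units: λ = 1.2 pm = 1.2e-12 m.
Since p = h/λ for a photon, p = 5.522e-22 kg·m/s.
Converting to keV/c: p = 1033 keV/c ≈ 1030 keV/c.

1030 keV/c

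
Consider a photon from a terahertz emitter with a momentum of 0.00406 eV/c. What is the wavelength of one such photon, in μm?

Convert to SI: p = 0.00406 eV/c = 2.1698e-30 kg·m/s.
Since λ = h/p for a photon, λ = 3.054e-4 m.
Converting to μm: λ = 305.4 μm ≈ 305 μm.

305 μm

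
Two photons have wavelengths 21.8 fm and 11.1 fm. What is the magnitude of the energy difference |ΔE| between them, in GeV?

0.0548 GeV

Using E = hc/λ: E₁ = 9.112·10^-12 J, E₂ = 1.790·10^-11 J.
|ΔE| = |9.112·10^-12 − 1.790·10^-11| = 8.78·10^-12 J = 0.0548 GeV.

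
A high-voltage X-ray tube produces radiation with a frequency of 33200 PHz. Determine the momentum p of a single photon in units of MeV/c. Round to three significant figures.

In SI units: f = 33200 PHz = 3.32 × 10^19 Hz.
Since p = hf/c for a photon, p = 7.338 × 10^-23 kg·m/s.
Converting to MeV/c: p = 0.1373 MeV/c ≈ 0.137 MeV/c.

0.137 MeV/c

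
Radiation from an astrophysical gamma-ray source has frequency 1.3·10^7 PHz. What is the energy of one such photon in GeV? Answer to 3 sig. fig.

0.0538 GeV

Convert to SI: f = 1.3·10^7 PHz = 1.3·10^22 Hz.
The photon relation is E = hf, giving E = 8.614·10^-12 J.
Converting to GeV: E = 0.05376 GeV ≈ 0.0538 GeV.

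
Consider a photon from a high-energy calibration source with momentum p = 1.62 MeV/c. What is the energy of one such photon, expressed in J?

2.60 × 10^-13 J

Convert to SI: p = 1.62 MeV/c = 8.6577 × 10^-22 kg·m/s.
The photon relation is E = pc, giving E = 2.596 × 10^-13 J.
So E ≈ 2.60 × 10^-13 J.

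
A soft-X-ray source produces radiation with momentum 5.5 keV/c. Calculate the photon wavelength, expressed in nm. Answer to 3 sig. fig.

Convert to SI: p = 5.5 keV/c = 2.9394 × 10^-24 kg·m/s.
For a photon λ = h/p, so λ = 2.254 × 10^-10 m.
Converting to nm: λ = 0.2254 nm ≈ 0.225 nm.

0.225 nm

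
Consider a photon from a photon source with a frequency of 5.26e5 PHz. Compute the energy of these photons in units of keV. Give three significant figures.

2180 keV

(h = 6.62607015e-34 J·s, 1 eV = 1.602176634e-19 J.)
Convert to SI: f = 5.26e5 PHz = 5.26e20 Hz.
The photon relation is E = hf, giving E = 3.485e-13 J.
Converting to keV: E = 2175 keV ≈ 2180 keV.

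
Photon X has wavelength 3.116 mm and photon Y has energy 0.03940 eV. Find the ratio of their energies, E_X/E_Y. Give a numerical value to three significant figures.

0.0101

E_X = 6.375 × 10^-23 J (from wavelength = 3.116 mm, via E = hc/λ).
E_Y = 6.313 × 10^-21 J (from energy = 0.03940 eV, via E given directly).
Ratio = 6.375 × 10^-23 / 6.313 × 10^-21 = 0.0101.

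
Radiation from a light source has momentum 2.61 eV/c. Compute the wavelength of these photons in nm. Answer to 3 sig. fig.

475 nm

First convert: p = 2.61 eV/c = 1.3949e-27 kg·m/s.
Since λ = h/p for a photon, λ = 4.750e-7 m.
Converting to nm: λ = 475.0 nm ≈ 475 nm.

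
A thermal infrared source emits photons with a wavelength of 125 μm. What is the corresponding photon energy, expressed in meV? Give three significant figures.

Use h = 6.62607015 × 10^-34 J·s, c = 2.99792458 × 10^8 m/s, 1 eV = 1.602176634 × 10^-19 J.
In SI units: λ = 125 μm = 1.25 × 10^-4 m.
Since E = hc/λ for a photon, E = 1.589 × 10^-21 J.
Converting to meV: E = 9.919 meV ≈ 9.92 meV.

9.92 meV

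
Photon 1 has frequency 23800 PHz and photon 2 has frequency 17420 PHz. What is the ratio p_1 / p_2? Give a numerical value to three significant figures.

1.37

p_1 = 5.260·10^-23 kg·m/s (from frequency = 23800 PHz, via p = hf/c).
p_2 = 3.850·10^-23 kg·m/s (from frequency = 17420 PHz, via p = hf/c).
Ratio = 5.260·10^-23 / 3.850·10^-23 = 1.37.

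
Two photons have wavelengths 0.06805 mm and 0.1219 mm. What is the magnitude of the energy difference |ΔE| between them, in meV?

8.05 meV

Using E = hc/λ: E₁ = 2.9191 × 10^-21 J, E₂ = 1.6296 × 10^-21 J.
|ΔE| = |2.9191 × 10^-21 − 1.6296 × 10^-21| = 1.29 × 10^-21 J = 8.05 meV.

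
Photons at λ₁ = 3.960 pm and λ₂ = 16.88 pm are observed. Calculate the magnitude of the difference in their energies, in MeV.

0.240 MeV

Using E = hc/λ: E₁ = 5.0163e-14 J, E₂ = 1.1768e-14 J.
|ΔE| = |5.0163e-14 − 1.1768e-14| = 3.84e-14 J = 0.240 MeV.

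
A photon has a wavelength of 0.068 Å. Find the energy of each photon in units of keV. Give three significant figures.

Use h = 6.62607015e-34 J·s, c = 2.99792458e8 m/s, 1 eV = 1.602176634e-19 J.
First convert: λ = 0.068 Å = 6.8e-12 m.
For a photon E = hc/λ, so E = 2.921e-14 J.
Converting to keV: E = 182.3 keV ≈ 182 keV.

182 keV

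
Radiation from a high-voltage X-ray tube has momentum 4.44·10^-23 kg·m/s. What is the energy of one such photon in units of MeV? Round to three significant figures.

(c = 2.99792458·10^8 m/s, 1 eV = 1.602176634·10^-19 J.)
Since E = pc for a photon, E = 1.331·10^-14 J.
Converting to MeV: E = 0.08308 MeV ≈ 0.0831 MeV.

0.0831 MeV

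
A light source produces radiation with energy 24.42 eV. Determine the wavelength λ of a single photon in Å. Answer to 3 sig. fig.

Use h = 6.62607015 × 10^-34 J·s, c = 2.99792458 × 10^8 m/s, 1 eV = 1.602176634 × 10^-19 J.
In SI units: E = 24.42 eV = 3.9125 × 10^-18 J.
For a photon λ = hc/E, so λ = 5.077 × 10^-8 m.
Converting to Å: λ = 507.7 Å ≈ 508 Å.

508 Å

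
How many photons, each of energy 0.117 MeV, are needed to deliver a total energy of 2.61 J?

1.39 × 10^14 photons

Per-photon energy: E = 1.875 × 10^-14 J (from energy = 0.117 MeV).
N = E_total / E_photon = 2.61 J / 1.875 × 10^-14 J = 1.39 × 10^14.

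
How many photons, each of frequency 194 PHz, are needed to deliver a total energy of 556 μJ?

4.33 × 10^12 photons

Per-photon energy: E = 1.285 × 10^-16 J (from frequency = 194 PHz).
N = E_total / E_photon = 5.56 × 10^-4 J / 1.285 × 10^-16 J = 4.33 × 10^12.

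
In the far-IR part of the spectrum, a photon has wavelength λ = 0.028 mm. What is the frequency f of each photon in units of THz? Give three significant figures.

10.7 THz

(c = 2.99792458e8 m/s.)
First convert: λ = 0.028 mm = 2.8e-5 m.
Since f = c/λ for a photon, f = 1.071e13 Hz.
Converting to THz: f = 10.71 THz ≈ 10.7 THz.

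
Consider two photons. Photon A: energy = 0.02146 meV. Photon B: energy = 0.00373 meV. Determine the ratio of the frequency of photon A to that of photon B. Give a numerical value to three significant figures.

f_A = 5.189e9 Hz (from energy = 0.02146 meV, via f = E/h).
f_B = 9.019e8 Hz (from energy = 0.00373 meV, via f = E/h).
Ratio = 5.189e9 / 9.019e8 = 5.75.

5.75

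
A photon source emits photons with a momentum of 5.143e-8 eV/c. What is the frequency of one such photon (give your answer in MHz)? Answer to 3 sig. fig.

Take h = 6.62607015e-34 J·s, c = 2.99792458e8 m/s, 1 eV = 1.602176634e-19 J.
First convert: p = 5.143e-8 eV/c = 2.7486e-35 kg·m/s.
For a photon f = pc/h, so f = 1.244e7 Hz.
Converting to MHz: f = 12.44 MHz ≈ 12.4 MHz.

12.4 MHz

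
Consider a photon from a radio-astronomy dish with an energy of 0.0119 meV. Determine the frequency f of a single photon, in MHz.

2880 MHz

In SI units: E = 0.0119 meV = 1.9066 × 10^-24 J.
For a photon f = E/h, so f = 2.877 × 10^9 Hz.
Converting to MHz: f = 2877 MHz ≈ 2880 MHz.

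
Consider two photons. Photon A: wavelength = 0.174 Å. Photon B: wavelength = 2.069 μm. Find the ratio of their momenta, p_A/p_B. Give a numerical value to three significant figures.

1.19e5

p_A = 3.808e-23 kg·m/s (from wavelength = 0.174 Å, via p = h/λ).
p_B = 3.203e-28 kg·m/s (from wavelength = 2.069 μm, via p = h/λ).
Ratio = 3.808e-23 / 3.203e-28 = 1.19e5.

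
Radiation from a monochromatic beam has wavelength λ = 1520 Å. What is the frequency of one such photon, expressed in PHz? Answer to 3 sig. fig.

Use c = 2.99792458·10^8 m/s.
First convert: λ = 1520 Å = 1.52·10^-7 m.
For a photon f = c/λ, so f = 1.972·10^15 Hz.
Converting to PHz: f = 1.972 PHz ≈ 1.97 PHz.

1.97 PHz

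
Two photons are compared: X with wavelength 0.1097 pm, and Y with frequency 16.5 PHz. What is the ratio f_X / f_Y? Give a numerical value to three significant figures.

f_X = 2.733 × 10^21 Hz (from wavelength = 0.1097 pm, via f = c/λ).
f_Y = 1.650 × 10^16 Hz (from frequency = 16.5 PHz, via f given directly).
Ratio = 2.733 × 10^21 / 1.650 × 10^16 = 1.66 × 10^5.

1.66 × 10^5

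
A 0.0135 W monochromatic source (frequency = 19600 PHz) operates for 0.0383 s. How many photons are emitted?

3.98e10 photons

Total energy: E_total = P·t = 0.0135 × 0.0383 = 5.171e-4 J.
Per-photon energy: E = 1.299e-14 J.
N = E_total / E_photon = 3.98e10.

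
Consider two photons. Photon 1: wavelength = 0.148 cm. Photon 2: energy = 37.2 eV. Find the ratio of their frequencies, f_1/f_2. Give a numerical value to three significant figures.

2.25e-5

f_1 = 2.026e11 Hz (from wavelength = 0.148 cm, via f = c/λ).
f_2 = 8.995e15 Hz (from energy = 37.2 eV, via f = E/h).
Ratio = 2.026e11 / 8.995e15 = 2.25e-5.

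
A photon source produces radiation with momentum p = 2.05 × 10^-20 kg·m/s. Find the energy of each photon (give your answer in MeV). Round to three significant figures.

38.4 MeV

For a photon E = pc, so E = 6.146 × 10^-12 J.
Converting to MeV: E = 38.36 MeV ≈ 38.4 MeV.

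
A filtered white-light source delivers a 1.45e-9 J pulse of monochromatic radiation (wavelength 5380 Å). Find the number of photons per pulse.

3.93e9 photons

Per-photon energy: E = 3.692e-19 J (from wavelength = 5380 Å).
N = E_total / E_photon = 1.45e-9 J / 3.692e-19 J = 3.93e9.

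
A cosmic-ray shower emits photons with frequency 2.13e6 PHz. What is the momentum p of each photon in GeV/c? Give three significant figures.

Take h = 6.62607015e-34 J·s, c = 2.99792458e8 m/s, 1 eV = 1.602176634e-19 J.
In SI units: f = 2.13e6 PHz = 2.13e21 Hz.
Since p = hf/c for a photon, p = 4.708e-21 kg·m/s.
Converting to GeV/c: p = 0.008809 GeV/c ≈ 8.81e-3 GeV/c.

8.81e-3 GeV/c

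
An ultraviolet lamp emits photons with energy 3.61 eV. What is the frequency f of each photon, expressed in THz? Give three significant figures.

873 THz

In SI units: E = 3.61 eV = 5.7839 × 10^-19 J.
Apply f = E/h: f = 8.729 × 10^14 Hz.
Converting to THz: f = 872.9 THz ≈ 873 THz.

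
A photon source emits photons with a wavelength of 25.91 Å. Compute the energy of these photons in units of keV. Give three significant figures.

Take h = 6.62607015 × 10^-34 J·s, c = 2.99792458 × 10^8 m/s, 1 eV = 1.602176634 × 10^-19 J.
First convert: λ = 25.91 Å = 2.591 × 10^-9 m.
For a photon E = hc/λ, so E = 7.667 × 10^-17 J.
Converting to keV: E = 0.4785 keV ≈ 0.479 keV.

0.479 keV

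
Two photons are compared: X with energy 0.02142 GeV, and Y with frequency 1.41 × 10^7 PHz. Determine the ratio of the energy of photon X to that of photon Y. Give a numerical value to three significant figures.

E_X = 3.432 × 10^-12 J (from energy = 0.02142 GeV, via E given directly).
E_Y = 9.343 × 10^-12 J (from frequency = 1.41 × 10^7 PHz, via E = hf).
Ratio = 3.432 × 10^-12 / 9.343 × 10^-12 = 0.367.

0.367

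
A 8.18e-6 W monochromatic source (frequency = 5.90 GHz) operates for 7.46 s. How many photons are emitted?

1.56e19 photons

Total energy: E_total = P·t = 8.18e-6 × 7.46 = 6.102e-5 J.
Per-photon energy: E = 3.909e-24 J.
N = E_total / E_photon = 1.56e19.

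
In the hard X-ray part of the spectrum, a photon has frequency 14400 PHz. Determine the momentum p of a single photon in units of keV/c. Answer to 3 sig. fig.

Convert to SI: f = 14400 PHz = 1.44 × 10^19 Hz.
Since p = hf/c for a photon, p = 3.183 × 10^-23 kg·m/s.
Converting to keV/c: p = 59.55 keV/c ≈ 59.6 keV/c.

59.6 keV/c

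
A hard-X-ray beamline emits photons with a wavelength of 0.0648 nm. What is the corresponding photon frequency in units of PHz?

4630 PHz

(c = 2.99792458 × 10^8 m/s.)
Convert to SI: λ = 0.0648 nm = 6.48 × 10^-11 m.
For a photon f = c/λ, so f = 4.626 × 10^18 Hz.
Converting to PHz: f = 4626 PHz ≈ 4630 PHz.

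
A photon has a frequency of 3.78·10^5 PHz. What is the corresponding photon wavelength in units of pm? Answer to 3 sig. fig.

In SI units: f = 3.78·10^5 PHz = 3.78·10^20 Hz.
Apply λ = c/f: λ = 7.931·10^-13 m.
Converting to pm: λ = 0.7931 pm ≈ 0.793 pm.

0.793 pm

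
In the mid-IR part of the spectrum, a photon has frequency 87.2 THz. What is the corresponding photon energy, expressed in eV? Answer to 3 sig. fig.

0.361 eV

Convert to SI: f = 87.2 THz = 8.72 × 10^13 Hz.
Apply E = hf: E = 5.778 × 10^-20 J.
Converting to eV: E = 0.3606 eV ≈ 0.361 eV.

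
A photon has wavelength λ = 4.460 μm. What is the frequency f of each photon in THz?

Convert to SI: λ = 4.460 μm = 4.460 × 10^-6 m.
The photon relation is f = c/λ, giving f = 6.722 × 10^13 Hz.
Converting to THz: f = 67.22 THz ≈ 67.2 THz.

67.2 THz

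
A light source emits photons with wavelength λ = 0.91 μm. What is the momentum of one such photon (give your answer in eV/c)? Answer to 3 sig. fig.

1.36 eV/c

(h = 6.62607015e-34 J·s, c = 2.99792458e8 m/s, 1 eV = 1.602176634e-19 J.)
In SI units: λ = 0.91 μm = 9.1e-7 m.
Apply p = h/λ: p = 7.281e-28 kg·m/s.
Converting to eV/c: p = 1.362 eV/c ≈ 1.36 eV/c.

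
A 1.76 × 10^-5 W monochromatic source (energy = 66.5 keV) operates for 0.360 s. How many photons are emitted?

5.95 × 10^8 photons

Total energy: E_total = P·t = 1.76 × 10^-5 × 0.360 = 6.336 × 10^-6 J.
Per-photon energy: E = 1.065 × 10^-14 J.
N = E_total / E_photon = 5.95 × 10^8.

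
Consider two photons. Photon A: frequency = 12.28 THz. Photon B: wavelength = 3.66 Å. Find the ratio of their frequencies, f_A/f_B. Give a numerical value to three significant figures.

1.50·10^-5

f_A = 1.228·10^13 Hz (from frequency = 12.28 THz, via f given directly).
f_B = 8.191·10^17 Hz (from wavelength = 3.66 Å, via f = c/λ).
Ratio = 1.228·10^13 / 8.191·10^17 = 1.50·10^-5.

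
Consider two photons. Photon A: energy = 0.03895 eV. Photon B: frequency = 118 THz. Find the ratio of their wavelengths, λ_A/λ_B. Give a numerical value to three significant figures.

λ_A = 3.183e-5 m (from energy = 0.03895 eV, via λ = hc/E).
λ_B = 2.541e-6 m (from frequency = 118 THz, via λ = c/f).
Ratio = 3.183e-5 / 2.541e-6 = 12.5.

12.5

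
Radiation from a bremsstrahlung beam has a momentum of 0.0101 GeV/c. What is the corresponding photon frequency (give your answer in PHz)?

2.44 × 10^6 PHz

Convert to SI: p = 0.0101 GeV/c = 5.3977 × 10^-21 kg·m/s.
For a photon f = pc/h, so f = 2.442 × 10^21 Hz.
Converting to PHz: f = 2.442 × 10^6 PHz ≈ 2.44 × 10^6 PHz.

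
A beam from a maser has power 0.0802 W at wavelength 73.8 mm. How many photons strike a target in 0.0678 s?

Total energy: E_total = P·t = 0.0802 × 0.0678 = 0.005438 J.
Per-photon energy: E = 2.692 × 10^-24 J.
N = E_total / E_photon = 2.02 × 10^21.

2.02 × 10^21 photons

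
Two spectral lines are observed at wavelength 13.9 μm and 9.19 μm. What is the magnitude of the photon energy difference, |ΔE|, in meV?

Using E = hc/λ: E₁ = 1.429e-20 J, E₂ = 2.162e-20 J.
|ΔE| = |1.429e-20 − 2.162e-20| = 7.32e-21 J = 45.7 meV.

45.7 meV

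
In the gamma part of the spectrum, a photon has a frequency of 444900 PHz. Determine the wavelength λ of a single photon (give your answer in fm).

674 fm

(c = 2.99792458e8 m/s.)
First convert: f = 444900 PHz = 4.449e20 Hz.
For a photon λ = c/f, so λ = 6.738e-13 m.
Converting to fm: λ = 673.8 fm ≈ 674 fm.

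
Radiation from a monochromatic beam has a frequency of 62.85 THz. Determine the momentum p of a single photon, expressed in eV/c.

First convert: f = 62.85 THz = 6.285 × 10^13 Hz.
The photon relation is p = hf/c, giving p = 1.389 × 10^-28 kg·m/s.
Converting to eV/c: p = 0.2599 eV/c ≈ 0.260 eV/c.

0.260 eV/c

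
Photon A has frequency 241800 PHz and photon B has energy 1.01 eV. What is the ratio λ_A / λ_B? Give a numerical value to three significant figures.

1.01·10^-6

λ_A = 1.240·10^-12 m (from frequency = 241800 PHz, via λ = c/f).
λ_B = 1.228·10^-6 m (from energy = 1.01 eV, via λ = hc/E).
Ratio = 1.240·10^-12 / 1.228·10^-6 = 1.01·10^-6.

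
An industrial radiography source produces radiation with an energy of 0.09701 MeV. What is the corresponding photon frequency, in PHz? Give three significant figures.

2.35 × 10^4 PHz

In SI units: E = 0.09701 MeV = 1.5543 × 10^-14 J.
Since f = E/h for a photon, f = 2.346 × 10^19 Hz.
Converting to PHz: f = 23460 PHz ≈ 2.35 × 10^4 PHz.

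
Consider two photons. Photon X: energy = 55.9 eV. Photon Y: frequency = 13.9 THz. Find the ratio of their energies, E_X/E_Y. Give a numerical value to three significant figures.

E_X = 8.956e-18 J (from energy = 55.9 eV, via E given directly).
E_Y = 9.210e-21 J (from frequency = 13.9 THz, via E = hf).
Ratio = 8.956e-18 / 9.210e-21 = 972.

972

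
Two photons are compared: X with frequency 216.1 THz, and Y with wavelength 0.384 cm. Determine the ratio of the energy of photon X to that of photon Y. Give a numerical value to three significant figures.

2770

E_X = 1.432·10^-19 J (from frequency = 216.1 THz, via E = hf).
E_Y = 5.173·10^-23 J (from wavelength = 0.384 cm, via E = hc/λ).
Ratio = 1.432·10^-19 / 5.173·10^-23 = 2770.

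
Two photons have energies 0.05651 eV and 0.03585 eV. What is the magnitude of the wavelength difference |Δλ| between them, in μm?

12.6 μm

Using λ = hc/E: λ₁ = 2.1940 × 10^-5 m, λ₂ = 3.4584 × 10^-5 m.
|Δλ| = |2.1940 × 10^-5 − 3.4584 × 10^-5| = 1.26 × 10^-5 m = 12.6 μm.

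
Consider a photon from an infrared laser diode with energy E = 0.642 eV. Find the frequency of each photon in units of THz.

155 THz

In SI units: E = 0.642 eV = 1.0286e-19 J.
Apply f = E/h: f = 1.552e14 Hz.
Converting to THz: f = 155.2 THz ≈ 155 THz.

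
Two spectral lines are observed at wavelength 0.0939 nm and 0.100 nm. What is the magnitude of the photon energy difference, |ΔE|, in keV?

Using E = hc/λ: E₁ = 2.115 × 10^-15 J, E₂ = 1.986 × 10^-15 J.
|ΔE| = |2.115 × 10^-15 − 1.986 × 10^-15| = 1.29 × 10^-16 J = 0.805 keV.

0.805 keV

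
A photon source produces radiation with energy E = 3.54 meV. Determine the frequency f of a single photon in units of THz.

(h = 6.62607015 × 10^-34 J·s, 1 eV = 1.602176634 × 10^-19 J.)
In SI units: E = 3.54 meV = 5.6717 × 10^-22 J.
The photon relation is f = E/h, giving f = 8.560 × 10^11 Hz.
Converting to THz: f = 0.8560 THz ≈ 0.856 THz.

0.856 THz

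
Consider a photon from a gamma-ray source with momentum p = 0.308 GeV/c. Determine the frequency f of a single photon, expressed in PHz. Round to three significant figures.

In SI units: p = 0.308 GeV/c = 1.6460e-19 kg·m/s.
For a photon f = pc/h, so f = 7.447e22 Hz.
Converting to PHz: f = 7.447e7 PHz ≈ 7.45e7 PHz.

7.45e7 PHz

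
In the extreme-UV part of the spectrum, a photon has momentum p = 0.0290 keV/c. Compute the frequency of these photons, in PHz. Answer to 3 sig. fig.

Take h = 6.62607015·10^-34 J·s, c = 2.99792458·10^8 m/s, 1 eV = 1.602176634·10^-19 J.
In SI units: p = 0.0290 keV/c = 1.5498·10^-26 kg·m/s.
Since f = pc/h for a photon, f = 7.012·10^15 Hz.
Converting to PHz: f = 7.012 PHz ≈ 7.01 PHz.

7.01 PHz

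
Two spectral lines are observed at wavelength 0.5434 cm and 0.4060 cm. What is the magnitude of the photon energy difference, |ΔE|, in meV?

0.0772 meV

Using E = hc/λ: E₁ = 3.6556e-23 J, E₂ = 4.8927e-23 J.
|ΔE| = |3.6556e-23 − 4.8927e-23| = 1.24e-23 J = 0.0772 meV.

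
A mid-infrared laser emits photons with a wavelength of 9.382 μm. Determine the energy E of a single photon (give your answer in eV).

(h = 6.62607015 × 10^-34 J·s, c = 2.99792458 × 10^8 m/s, 1 eV = 1.602176634 × 10^-19 J.)
Convert to SI: λ = 9.382 μm = 9.382 × 10^-6 m.
Apply E = hc/λ: E = 2.117 × 10^-20 J.
Converting to eV: E = 0.1322 eV ≈ 0.132 eV.

0.132 eV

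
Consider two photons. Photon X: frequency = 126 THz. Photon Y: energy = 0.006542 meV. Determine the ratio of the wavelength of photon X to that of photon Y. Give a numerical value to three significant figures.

1.26e-5

λ_X = 2.379e-6 m (from frequency = 126 THz, via λ = c/f).
λ_Y = 0.1895 m (from energy = 0.006542 meV, via λ = hc/E).
Ratio = 2.379e-6 / 0.1895 = 1.26e-5.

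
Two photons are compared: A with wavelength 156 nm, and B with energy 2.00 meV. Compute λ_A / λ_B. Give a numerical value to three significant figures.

λ_A = 1.560 × 10^-7 m (from wavelength = 156 nm, via λ given directly).
λ_B = 6.199 × 10^-4 m (from energy = 2.00 meV, via λ = hc/E).
Ratio = 1.560 × 10^-7 / 6.199 × 10^-4 = 2.52 × 10^-4.

2.52 × 10^-4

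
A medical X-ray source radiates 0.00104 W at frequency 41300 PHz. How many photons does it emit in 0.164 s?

6.23e9 photons

Total energy: E_total = P·t = 0.00104 × 0.164 = 1.706e-4 J.
Per-photon energy: E = 2.737e-14 J.
N = E_total / E_photon = 6.23e9.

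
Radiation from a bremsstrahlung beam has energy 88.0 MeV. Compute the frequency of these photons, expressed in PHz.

Take h = 6.62607015e-34 J·s, 1 eV = 1.602176634e-19 J.
First convert: E = 88.0 MeV = 1.4099e-11 J.
Apply f = E/h: f = 2.128e22 Hz.
Converting to PHz: f = 2.128e7 PHz ≈ 2.13e7 PHz.

2.13e7 PHz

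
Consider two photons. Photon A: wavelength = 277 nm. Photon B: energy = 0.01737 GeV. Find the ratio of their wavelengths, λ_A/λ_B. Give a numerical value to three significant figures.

3.88e6

λ_A = 2.770e-7 m (from wavelength = 277 nm, via λ given directly).
λ_B = 7.138e-14 m (from energy = 0.01737 GeV, via λ = hc/E).
Ratio = 2.770e-7 / 7.138e-14 = 3.88e6.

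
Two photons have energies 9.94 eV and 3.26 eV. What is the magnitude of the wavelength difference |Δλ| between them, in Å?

2560 Å

Using λ = hc/E: λ₁ = 1.247 × 10^-7 m, λ₂ = 3.803 × 10^-7 m.
|Δλ| = |1.247 × 10^-7 − 3.803 × 10^-7| = 2.56 × 10^-7 m = 2560 Å.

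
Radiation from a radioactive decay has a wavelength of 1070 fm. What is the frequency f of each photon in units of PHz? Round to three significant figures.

2.80e5 PHz

In SI units: λ = 1070 fm = 1.07e-12 m.
The photon relation is f = c/λ, giving f = 2.802e20 Hz.
Converting to PHz: f = 280200 PHz ≈ 2.80e5 PHz.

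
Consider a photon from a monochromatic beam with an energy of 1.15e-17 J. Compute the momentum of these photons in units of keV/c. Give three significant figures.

For a photon p = E/c, so p = 3.836e-26 kg·m/s.
Converting to keV/c: p = 0.07178 keV/c ≈ 0.0718 keV/c.

0.0718 keV/c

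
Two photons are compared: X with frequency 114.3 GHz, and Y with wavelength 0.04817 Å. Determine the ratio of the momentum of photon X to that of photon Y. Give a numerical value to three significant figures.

p_X = 2.526 × 10^-31 kg·m/s (from frequency = 114.3 GHz, via p = hf/c).
p_Y = 1.376 × 10^-22 kg·m/s (from wavelength = 0.04817 Å, via p = h/λ).
Ratio = 2.526 × 10^-31 / 1.376 × 10^-22 = 1.84 × 10^-9.

1.84 × 10^-9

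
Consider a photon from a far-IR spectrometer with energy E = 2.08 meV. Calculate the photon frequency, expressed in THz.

0.503 THz

(h = 6.62607015·10^-34 J·s, 1 eV = 1.602176634·10^-19 J.)
Convert to SI: E = 2.08 meV = 3.3325·10^-22 J.
Since f = E/h for a photon, f = 5.029·10^11 Hz.
Converting to THz: f = 0.5029 THz ≈ 0.503 THz.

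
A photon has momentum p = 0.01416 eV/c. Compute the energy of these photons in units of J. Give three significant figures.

2.27e-21 J

Take c = 2.99792458e8 m/s, 1 eV = 1.602176634e-19 J.
First convert: p = 0.01416 eV/c = 7.5675e-30 kg·m/s.
Since E = pc for a photon, E = 2.269e-21 J.
So E ≈ 2.27e-21 J.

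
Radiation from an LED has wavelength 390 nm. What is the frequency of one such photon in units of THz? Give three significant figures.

Take c = 2.99792458 × 10^8 m/s.
In SI units: λ = 390 nm = 3.9 × 10^-7 m.
For a photon f = c/λ, so f = 7.687 × 10^14 Hz.
Converting to THz: f = 768.7 THz ≈ 769 THz.

769 THz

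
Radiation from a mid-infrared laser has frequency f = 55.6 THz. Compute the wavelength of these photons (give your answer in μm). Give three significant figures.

5.39 μm

First convert: f = 55.6 THz = 5.56·10^13 Hz.
Since λ = c/f for a photon, λ = 5.392·10^-6 m.
Converting to μm: λ = 5.392 μm ≈ 5.39 μm.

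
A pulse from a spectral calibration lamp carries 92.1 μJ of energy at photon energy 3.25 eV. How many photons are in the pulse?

Per-photon energy: E = 5.207 × 10^-19 J (from energy = 3.25 eV).
N = E_total / E_photon = 9.21 × 10^-5 J / 5.207 × 10^-19 J = 1.77 × 10^14.

1.77 × 10^14 photons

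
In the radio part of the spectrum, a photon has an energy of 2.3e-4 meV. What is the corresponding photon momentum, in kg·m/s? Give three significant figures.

Take c = 2.99792458e8 m/s, 1 eV = 1.602176634e-19 J.
First convert: E = 2.3e-4 meV = 3.6850e-26 J.
Since p = E/c for a photon, p = 1.229e-34 kg·m/s.
So p ≈ 1.23e-34 kg·m/s.

1.23e-34 kg·m/s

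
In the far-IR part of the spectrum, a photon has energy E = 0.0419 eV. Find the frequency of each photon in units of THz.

10.1 THz

(h = 6.62607015·10^-34 J·s, 1 eV = 1.602176634·10^-19 J.)
Convert to SI: E = 0.0419 eV = 6.7131·10^-21 J.
For a photon f = E/h, so f = 1.013·10^13 Hz.
Converting to THz: f = 10.13 THz ≈ 10.1 THz.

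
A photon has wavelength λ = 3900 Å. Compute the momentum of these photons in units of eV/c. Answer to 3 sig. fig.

Use h = 6.62607015·10^-34 J·s, c = 2.99792458·10^8 m/s, 1 eV = 1.602176634·10^-19 J.
First convert: λ = 3900 Å = 3.9·10^-7 m.
Apply p = h/λ: p = 1.699·10^-27 kg·m/s.
Converting to eV/c: p = 3.179 eV/c ≈ 3.18 eV/c.

3.18 eV/c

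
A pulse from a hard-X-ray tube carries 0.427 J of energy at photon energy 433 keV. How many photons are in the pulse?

Per-photon energy: E = 6.937 × 10^-14 J (from energy = 433 keV).
N = E_total / E_photon = 0.427 J / 6.937 × 10^-14 J = 6.16 × 10^12.

6.16 × 10^12 photons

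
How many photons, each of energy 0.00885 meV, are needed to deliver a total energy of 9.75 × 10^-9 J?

6.88 × 10^15 photons

Per-photon energy: E = 1.418 × 10^-24 J (from energy = 0.00885 meV).
N = E_total / E_photon = 9.75 × 10^-9 J / 1.418 × 10^-24 J = 6.88 × 10^15.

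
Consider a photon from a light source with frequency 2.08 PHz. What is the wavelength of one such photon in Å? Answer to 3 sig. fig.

1440 Å

Convert to SI: f = 2.08 PHz = 2.08 × 10^15 Hz.
The photon relation is λ = c/f, giving λ = 1.441 × 10^-7 m.
Converting to Å: λ = 1441 Å ≈ 1440 Å.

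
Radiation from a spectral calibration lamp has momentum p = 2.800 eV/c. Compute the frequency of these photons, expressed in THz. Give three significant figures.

677 THz

(h = 6.62607015·10^-34 J·s, c = 2.99792458·10^8 m/s, 1 eV = 1.602176634·10^-19 J.)
Convert to SI: p = 2.800 eV/c = 1.4964·10^-27 kg·m/s.
Apply f = pc/h: f = 6.770·10^14 Hz.
Converting to THz: f = 677.0 THz ≈ 677 THz.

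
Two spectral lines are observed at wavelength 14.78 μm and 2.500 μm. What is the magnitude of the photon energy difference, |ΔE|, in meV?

412 meV

Using E = hc/λ: E₁ = 1.3440e-20 J, E₂ = 7.9458e-20 J.
|ΔE| = |1.3440e-20 − 7.9458e-20| = 6.60e-20 J = 412 meV.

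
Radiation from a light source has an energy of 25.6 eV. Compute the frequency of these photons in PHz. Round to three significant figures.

6.19 PHz

Take h = 6.62607015·10^-34 J·s, 1 eV = 1.602176634·10^-19 J.
Convert to SI: E = 25.6 eV = 4.1016·10^-18 J.
The photon relation is f = E/h, giving f = 6.190·10^15 Hz.
Converting to PHz: f = 6.190 PHz ≈ 6.19 PHz.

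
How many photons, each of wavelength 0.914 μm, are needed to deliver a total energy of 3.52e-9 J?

Per-photon energy: E = 2.173e-19 J (from wavelength = 0.914 μm).
N = E_total / E_photon = 3.52e-9 J / 2.173e-19 J = 1.62e10.

1.62e10 photons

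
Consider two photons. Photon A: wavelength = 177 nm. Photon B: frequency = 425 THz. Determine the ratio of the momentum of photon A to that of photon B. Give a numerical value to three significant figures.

p_A = 3.744e-27 kg·m/s (from wavelength = 177 nm, via p = h/λ).
p_B = 9.393e-28 kg·m/s (from frequency = 425 THz, via p = hf/c).
Ratio = 3.744e-27 / 9.393e-28 = 3.99.

3.99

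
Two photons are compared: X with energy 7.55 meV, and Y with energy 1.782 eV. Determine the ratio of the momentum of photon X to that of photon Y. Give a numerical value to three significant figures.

4.24·10^-3

p_X = 4.035·10^-30 kg·m/s (from energy = 7.55 meV, via p = E/c).
p_Y = 9.524·10^-28 kg·m/s (from energy = 1.782 eV, via p = E/c).
Ratio = 4.035·10^-30 / 9.524·10^-28 = 4.24·10^-3.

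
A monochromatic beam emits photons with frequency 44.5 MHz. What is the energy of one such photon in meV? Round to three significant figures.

1.84 × 10^-4 meV

First convert: f = 44.5 MHz = 4.45 × 10^7 Hz.
Since E = hf for a photon, E = 2.949 × 10^-26 J.
Converting to meV: E = 1.840 × 10^-4 meV ≈ 1.84 × 10^-4 meV.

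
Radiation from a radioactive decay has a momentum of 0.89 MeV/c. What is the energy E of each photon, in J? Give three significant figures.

In SI units: p = 0.89 MeV/c = 4.7564e-22 kg·m/s.
Apply E = pc: E = 1.426e-13 J.
So E ≈ 1.43e-13 J.

1.43e-13 J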